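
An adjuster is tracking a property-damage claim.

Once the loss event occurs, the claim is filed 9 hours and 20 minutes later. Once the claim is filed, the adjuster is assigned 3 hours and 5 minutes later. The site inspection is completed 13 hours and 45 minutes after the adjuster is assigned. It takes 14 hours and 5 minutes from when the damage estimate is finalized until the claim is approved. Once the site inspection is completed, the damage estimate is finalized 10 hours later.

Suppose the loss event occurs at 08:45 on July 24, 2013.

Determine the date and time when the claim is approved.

11:00 on July 26, 2013

The loss event occurs: 08:45 Jul 24, 2013.
The claim is filed: 08:45 Jul 24, 2013 + 9h20m = 18:05 Jul 24, 2013.
The adjuster is assigned: 18:05 Jul 24, 2013 + 3h05m = 21:10 Jul 24, 2013.
The site inspection is completed: 21:10 Jul 24, 2013 + 13h45m = 10:55 Jul 25, 2013.
The damage estimate is finalized: 10:55 Jul 25, 2013 + 10h = 20:55 Jul 25, 2013.
The claim is approved: 20:55 Jul 25, 2013 + 14h05m = 11:00 Jul 26, 2013.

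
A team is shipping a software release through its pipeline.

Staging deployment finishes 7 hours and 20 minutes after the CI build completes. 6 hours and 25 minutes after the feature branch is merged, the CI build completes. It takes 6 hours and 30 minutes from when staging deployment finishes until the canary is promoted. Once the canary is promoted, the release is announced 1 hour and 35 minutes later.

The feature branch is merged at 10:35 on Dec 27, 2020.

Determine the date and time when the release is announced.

The feature branch is merged: 10:35 Dec 27, 2020.
The CI build completes: 10:35 Dec 27, 2020 + 6h25m = 17:00 Dec 27, 2020.
Staging deployment finishes: 17:00 Dec 27, 2020 + 7h20m = 00:20 Dec 28, 2020.
The canary is promoted: 00:20 Dec 28, 2020 + 6h30m = 06:50 Dec 28, 2020.
The release is announced: 06:50 Dec 28, 2020 + 1h35m = 08:25 Dec 28, 2020.

08:25 on Dec 28, 2020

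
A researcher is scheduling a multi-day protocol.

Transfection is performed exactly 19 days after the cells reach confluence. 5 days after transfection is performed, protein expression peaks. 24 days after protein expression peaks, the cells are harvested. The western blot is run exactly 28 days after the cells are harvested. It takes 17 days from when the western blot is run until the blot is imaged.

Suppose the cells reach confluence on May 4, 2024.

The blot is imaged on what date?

August 5, 2024

The cells reach confluence: May 4, 2024.
Transfection is performed: May 4, 2024 + 19 days = May 23, 2024.
Protein expression peaks: May 23, 2024 + 5 days = May 28, 2024.
The cells are harvested: May 28, 2024 + 24 days = Jun 21, 2024.
The western blot is run: Jun 21, 2024 + 28 days = Jul 19, 2024.
The blot is imaged: Jul 19, 2024 + 17 days = Aug 5, 2024.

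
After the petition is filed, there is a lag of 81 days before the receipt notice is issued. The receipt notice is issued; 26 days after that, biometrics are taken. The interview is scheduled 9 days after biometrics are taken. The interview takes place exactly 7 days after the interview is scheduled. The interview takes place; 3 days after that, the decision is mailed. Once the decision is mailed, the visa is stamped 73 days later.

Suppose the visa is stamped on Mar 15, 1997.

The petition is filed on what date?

Aug 28, 1996

The visa is stamped: Mar 15, 1997.
The decision is mailed: Mar 15, 1997 − 73 days = Jan 1, 1997.
The interview takes place: Jan 1, 1997 − 3 days = Dec 29, 1996.
The interview is scheduled: Dec 29, 1996 − 7 days = Dec 22, 1996.
Biometrics are taken: Dec 22, 1996 − 9 days = Dec 13, 1996.
The receipt notice is issued: Dec 13, 1996 − 26 days = Nov 17, 1996.
The petition is filed: Nov 17, 1996 − 81 days = Aug 28, 1996.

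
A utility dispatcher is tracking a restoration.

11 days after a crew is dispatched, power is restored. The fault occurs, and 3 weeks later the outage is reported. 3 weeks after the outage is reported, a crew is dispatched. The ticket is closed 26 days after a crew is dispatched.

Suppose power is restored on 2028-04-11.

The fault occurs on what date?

Power is restored: Apr 11, 2028.
A crew is dispatched: Apr 11, 2028 − 11 days = Mar 31, 2028.
The outage is reported: Mar 31, 2028 − 3 weeks = Mar 10, 2028.
The fault occurs: Mar 10, 2028 − 3 weeks = Feb 18, 2028.

2028-02-18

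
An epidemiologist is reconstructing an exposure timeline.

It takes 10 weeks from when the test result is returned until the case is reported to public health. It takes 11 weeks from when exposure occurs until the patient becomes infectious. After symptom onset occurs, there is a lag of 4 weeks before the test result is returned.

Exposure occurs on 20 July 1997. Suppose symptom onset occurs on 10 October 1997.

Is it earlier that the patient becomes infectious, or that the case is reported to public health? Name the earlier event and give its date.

The patient becomes infectious — 5 October 1997

Exposure occurs: Jul 20, 1997.
The patient becomes infectious: Jul 20, 1997 + 11 weeks = Oct 5, 1997.
Symptom onset occurs: Oct 10, 1997.
The test result is returned: Oct 10, 1997 + 4 weeks = Nov 7, 1997.
The case is reported to public health: Nov 7, 1997 + 10 weeks = Jan 16, 1998.
Comparing: the patient becomes infectious on Oct 5, 1997 vs the case is reported to public health on Jan 16, 1998. Earlier: the patient becomes infectious.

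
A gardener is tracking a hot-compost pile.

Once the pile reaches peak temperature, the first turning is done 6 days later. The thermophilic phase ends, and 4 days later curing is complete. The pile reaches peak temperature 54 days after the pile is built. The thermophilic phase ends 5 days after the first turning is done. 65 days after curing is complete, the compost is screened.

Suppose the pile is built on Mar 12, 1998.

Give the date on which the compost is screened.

Jul 24, 1998

The pile is built: Mar 12, 1998.
The pile reaches peak temperature: Mar 12, 1998 + 54 days = May 5, 1998.
The first turning is done: May 5, 1998 + 6 days = May 11, 1998.
The thermophilic phase ends: May 11, 1998 + 5 days = May 16, 1998.
Curing is complete: May 16, 1998 + 4 days = May 20, 1998.
The compost is screened: May 20, 1998 + 65 days = Jul 24, 1998.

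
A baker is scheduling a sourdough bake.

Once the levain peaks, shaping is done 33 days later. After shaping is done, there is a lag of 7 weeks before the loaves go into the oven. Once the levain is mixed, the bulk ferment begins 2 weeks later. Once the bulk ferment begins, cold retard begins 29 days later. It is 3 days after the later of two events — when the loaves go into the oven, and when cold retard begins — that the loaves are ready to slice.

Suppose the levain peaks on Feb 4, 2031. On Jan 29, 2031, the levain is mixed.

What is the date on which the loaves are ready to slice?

Apr 30, 2031

The levain peaks: Feb 4, 2031.
Shaping is done: Feb 4, 2031 + 33 days = Mar 9, 2031.
The loaves go into the oven: Mar 9, 2031 + 7 weeks = Apr 27, 2031.
The levain is mixed: Jan 29, 2031.
The bulk ferment begins: Jan 29, 2031 + 2 weeks = Feb 12, 2031.
Cold retard begins: Feb 12, 2031 + 29 days = Mar 13, 2031.
Both prerequisites met — the loaves go into the oven (Apr 27, 2031), cold retard begins (Mar 13, 2031); the later is Apr 27, 2031.
The loaves are ready to slice: Apr 27, 2031 + 3 days = Apr 30, 2031.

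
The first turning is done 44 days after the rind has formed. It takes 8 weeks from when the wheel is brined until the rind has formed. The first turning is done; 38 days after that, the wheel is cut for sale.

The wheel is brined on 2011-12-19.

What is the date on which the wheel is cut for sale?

2012-05-05

The wheel is brined: Dec 19, 2011.
The rind has formed: Dec 19, 2011 + 8 weeks = Feb 13, 2012.
The first turning is done: Feb 13, 2012 + 44 days = Mar 28, 2012.
The wheel is cut for sale: Mar 28, 2012 + 38 days = May 5, 2012.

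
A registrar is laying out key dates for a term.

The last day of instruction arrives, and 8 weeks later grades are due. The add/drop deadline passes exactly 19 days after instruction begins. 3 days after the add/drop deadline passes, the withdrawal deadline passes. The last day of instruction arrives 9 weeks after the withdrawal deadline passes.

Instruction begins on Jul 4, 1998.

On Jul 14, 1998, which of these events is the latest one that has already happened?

Instruction begins: Jul 4, 1998.
The add/drop deadline passes: Jul 4, 1998 + 19 days = Jul 23, 1998.
The withdrawal deadline passes: Jul 23, 1998 + 3 days = Jul 26, 1998.
The last day of instruction arrives: Jul 26, 1998 + 9 weeks = Sep 27, 1998.
Grades are due: Sep 27, 1998 + 8 weeks = Nov 22, 1998.
Jul 14, 1998 falls between when instruction begins (Jul 4, 1998) and when the add/drop deadline passes (Jul 23, 1998).

Instruction begins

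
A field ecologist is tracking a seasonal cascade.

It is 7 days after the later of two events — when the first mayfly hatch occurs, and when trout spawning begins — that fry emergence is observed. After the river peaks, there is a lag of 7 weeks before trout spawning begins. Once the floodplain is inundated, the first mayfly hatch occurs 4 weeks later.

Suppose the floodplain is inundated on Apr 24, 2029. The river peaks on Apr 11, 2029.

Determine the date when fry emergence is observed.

Jun 6, 2029

The floodplain is inundated: Apr 24, 2029.
The first mayfly hatch occurs: Apr 24, 2029 + 4 weeks = May 22, 2029.
The river peaks: Apr 11, 2029.
Trout spawning begins: Apr 11, 2029 + 7 weeks = May 30, 2029.
Both prerequisites met — the first mayfly hatch occurs (May 22, 2029), trout spawning begins (May 30, 2029); the later is May 30, 2029.
Fry emergence is observed: May 30, 2029 + 7 days = Jun 6, 2029.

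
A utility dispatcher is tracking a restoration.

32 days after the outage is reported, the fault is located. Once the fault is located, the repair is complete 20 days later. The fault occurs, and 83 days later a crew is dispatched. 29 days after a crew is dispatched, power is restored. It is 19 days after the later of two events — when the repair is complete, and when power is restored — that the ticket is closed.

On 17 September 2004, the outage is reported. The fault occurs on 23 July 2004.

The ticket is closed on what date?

The outage is reported: Sep 17, 2004.
The fault is located: Sep 17, 2004 + 32 days = Oct 19, 2004.
The repair is complete: Oct 19, 2004 + 20 days = Nov 8, 2004.
The fault occurs: Jul 23, 2004.
A crew is dispatched: Jul 23, 2004 + 83 days = Oct 14, 2004.
Power is restored: Oct 14, 2004 + 29 days = Nov 12, 2004.
Both prerequisites met — the repair is complete (Nov 8, 2004), power is restored (Nov 12, 2004); the later is Nov 12, 2004.
The ticket is closed: Nov 12, 2004 + 19 days = Dec 1, 2004.

1 December 2004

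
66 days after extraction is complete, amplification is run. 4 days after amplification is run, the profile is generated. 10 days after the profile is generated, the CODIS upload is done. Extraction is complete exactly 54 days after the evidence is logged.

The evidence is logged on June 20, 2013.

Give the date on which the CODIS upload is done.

The evidence is logged: Jun 20, 2013.
Extraction is complete: Jun 20, 2013 + 54 days = Aug 13, 2013.
Amplification is run: Aug 13, 2013 + 66 days = Oct 18, 2013.
The profile is generated: Oct 18, 2013 + 4 days = Oct 22, 2013.
The CODIS upload is done: Oct 22, 2013 + 10 days = Nov 1, 2013.

November 1, 2013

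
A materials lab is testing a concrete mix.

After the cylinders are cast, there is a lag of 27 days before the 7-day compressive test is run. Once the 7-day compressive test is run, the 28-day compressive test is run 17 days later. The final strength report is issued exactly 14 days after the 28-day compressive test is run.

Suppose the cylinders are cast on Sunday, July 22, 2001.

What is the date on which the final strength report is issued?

Tuesday, September 18, 2001

The cylinders are cast: Jul 22, 2001.
The 7-day compressive test is run: Jul 22, 2001 + 27 days = Aug 18, 2001.
The 28-day compressive test is run: Aug 18, 2001 + 17 days = Sep 4, 2001.
The final strength report is issued: Sep 4, 2001 + 14 days = Sep 18, 2001.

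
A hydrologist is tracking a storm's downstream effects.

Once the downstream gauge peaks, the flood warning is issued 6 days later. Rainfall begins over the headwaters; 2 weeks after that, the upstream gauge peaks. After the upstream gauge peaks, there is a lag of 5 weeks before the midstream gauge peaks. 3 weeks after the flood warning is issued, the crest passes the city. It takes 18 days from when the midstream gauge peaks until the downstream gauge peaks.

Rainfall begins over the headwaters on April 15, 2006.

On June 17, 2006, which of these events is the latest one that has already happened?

The midstream gauge peaks

Rainfall begins over the headwaters: Apr 15, 2006.
The upstream gauge peaks: Apr 15, 2006 + 2 weeks = Apr 29, 2006.
The midstream gauge peaks: Apr 29, 2006 + 5 weeks = Jun 3, 2006.
The downstream gauge peaks: Jun 3, 2006 + 18 days = Jun 21, 2006.
The flood warning is issued: Jun 21, 2006 + 6 days = Jun 27, 2006.
The crest passes the city: Jun 27, 2006 + 3 weeks = Jul 18, 2006.
Jun 17, 2006 falls between when the midstream gauge peaks (Jun 3, 2006) and when the downstream gauge peaks (Jun 21, 2006).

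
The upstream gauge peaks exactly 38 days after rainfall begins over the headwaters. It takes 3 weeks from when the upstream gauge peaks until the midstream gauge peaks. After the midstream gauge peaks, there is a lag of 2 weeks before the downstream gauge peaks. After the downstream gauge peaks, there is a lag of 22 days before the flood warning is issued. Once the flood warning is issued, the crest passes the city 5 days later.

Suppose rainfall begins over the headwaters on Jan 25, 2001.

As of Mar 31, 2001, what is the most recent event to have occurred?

Rainfall begins over the headwaters: Jan 25, 2001.
The upstream gauge peaks: Jan 25, 2001 + 38 days = Mar 4, 2001.
The midstream gauge peaks: Mar 4, 2001 + 3 weeks = Mar 25, 2001.
The downstream gauge peaks: Mar 25, 2001 + 2 weeks = Apr 8, 2001.
The flood warning is issued: Apr 8, 2001 + 22 days = Apr 30, 2001.
The crest passes the city: Apr 30, 2001 + 5 days = May 5, 2001.
Mar 31, 2001 falls between when the midstream gauge peaks (Mar 25, 2001) and when the downstream gauge peaks (Apr 8, 2001).

The midstream gauge peaks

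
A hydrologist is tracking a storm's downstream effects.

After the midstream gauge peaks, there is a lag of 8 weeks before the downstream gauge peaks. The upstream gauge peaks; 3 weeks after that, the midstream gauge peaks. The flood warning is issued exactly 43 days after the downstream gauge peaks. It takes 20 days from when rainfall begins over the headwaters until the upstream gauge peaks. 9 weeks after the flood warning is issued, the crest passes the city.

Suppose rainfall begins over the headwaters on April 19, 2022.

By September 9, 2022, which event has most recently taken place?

Rainfall begins over the headwaters: Apr 19, 2022.
The upstream gauge peaks: Apr 19, 2022 + 20 days = May 9, 2022.
The midstream gauge peaks: May 9, 2022 + 3 weeks = May 30, 2022.
The downstream gauge peaks: May 30, 2022 + 8 weeks = Jul 25, 2022.
The flood warning is issued: Jul 25, 2022 + 43 days = Sep 6, 2022.
The crest passes the city: Sep 6, 2022 + 9 weeks = Nov 8, 2022.
Sep 9, 2022 falls between when the flood warning is issued (Sep 6, 2022) and when the crest passes the city (Nov 8, 2022).

The flood warning is issued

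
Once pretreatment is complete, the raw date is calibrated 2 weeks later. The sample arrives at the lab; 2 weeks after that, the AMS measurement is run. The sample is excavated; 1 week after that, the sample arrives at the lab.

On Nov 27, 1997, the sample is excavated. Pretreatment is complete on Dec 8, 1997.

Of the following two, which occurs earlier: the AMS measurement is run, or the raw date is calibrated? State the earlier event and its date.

The sample is excavated: Nov 27, 1997.
The sample arrives at the lab: Nov 27, 1997 + 1 week = Dec 4, 1997.
The AMS measurement is run: Dec 4, 1997 + 2 weeks = Dec 18, 1997.
Pretreatment is complete: Dec 8, 1997.
The raw date is calibrated: Dec 8, 1997 + 2 weeks = Dec 22, 1997.
Comparing: the AMS measurement is run on Dec 18, 1997 vs the raw date is calibrated on Dec 22, 1997. Earlier: the AMS measurement is run.

The AMS measurement is run — Dec 18, 1997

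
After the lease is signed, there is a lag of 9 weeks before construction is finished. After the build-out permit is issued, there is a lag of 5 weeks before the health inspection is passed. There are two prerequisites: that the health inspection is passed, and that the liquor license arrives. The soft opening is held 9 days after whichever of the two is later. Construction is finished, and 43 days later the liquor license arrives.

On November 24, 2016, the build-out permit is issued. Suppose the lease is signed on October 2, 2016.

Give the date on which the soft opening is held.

January 25, 2017

The build-out permit is issued: Nov 24, 2016.
The health inspection is passed: Nov 24, 2016 + 5 weeks = Dec 29, 2016.
The lease is signed: Oct 2, 2016.
Construction is finished: Oct 2, 2016 + 9 weeks = Dec 4, 2016.
The liquor license arrives: Dec 4, 2016 + 43 days = Jan 16, 2017.
Both prerequisites met — the health inspection is passed (Dec 29, 2016), the liquor license arrives (Jan 16, 2017); the later is Jan 16, 2017.
The soft opening is held: Jan 16, 2017 + 9 days = Jan 25, 2017.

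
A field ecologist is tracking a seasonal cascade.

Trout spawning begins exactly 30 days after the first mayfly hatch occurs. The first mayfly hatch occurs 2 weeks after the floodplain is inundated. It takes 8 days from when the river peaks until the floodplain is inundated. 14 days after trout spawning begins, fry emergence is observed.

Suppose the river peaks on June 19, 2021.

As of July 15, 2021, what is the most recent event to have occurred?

The first mayfly hatch occurs

The river peaks: Jun 19, 2021.
The floodplain is inundated: Jun 19, 2021 + 8 days = Jun 27, 2021.
The first mayfly hatch occurs: Jun 27, 2021 + 2 weeks = Jul 11, 2021.
Trout spawning begins: Jul 11, 2021 + 30 days = Aug 10, 2021.
Fry emergence is observed: Aug 10, 2021 + 14 days = Aug 24, 2021.
Jul 15, 2021 falls between when the first mayfly hatch occurs (Jul 11, 2021) and when trout spawning begins (Aug 10, 2021).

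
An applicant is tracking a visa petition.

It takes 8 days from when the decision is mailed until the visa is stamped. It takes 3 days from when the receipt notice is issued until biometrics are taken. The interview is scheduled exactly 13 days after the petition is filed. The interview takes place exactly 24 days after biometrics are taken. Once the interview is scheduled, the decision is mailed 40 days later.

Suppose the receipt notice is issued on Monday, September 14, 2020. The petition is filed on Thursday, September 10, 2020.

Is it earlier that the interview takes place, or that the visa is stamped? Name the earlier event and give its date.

The receipt notice is issued: Sep 14, 2020.
Biometrics are taken: Sep 14, 2020 + 3 days = Sep 17, 2020.
The interview takes place: Sep 17, 2020 + 24 days = Oct 11, 2020.
The petition is filed: Sep 10, 2020.
The interview is scheduled: Sep 10, 2020 + 13 days = Sep 23, 2020.
The decision is mailed: Sep 23, 2020 + 40 days = Nov 2, 2020.
The visa is stamped: Nov 2, 2020 + 8 days = Nov 10, 2020.
Comparing: the interview takes place on Oct 11, 2020 vs the visa is stamped on Nov 10, 2020. Earlier: the interview takes place.

The interview takes place — Sunday, October 11, 2020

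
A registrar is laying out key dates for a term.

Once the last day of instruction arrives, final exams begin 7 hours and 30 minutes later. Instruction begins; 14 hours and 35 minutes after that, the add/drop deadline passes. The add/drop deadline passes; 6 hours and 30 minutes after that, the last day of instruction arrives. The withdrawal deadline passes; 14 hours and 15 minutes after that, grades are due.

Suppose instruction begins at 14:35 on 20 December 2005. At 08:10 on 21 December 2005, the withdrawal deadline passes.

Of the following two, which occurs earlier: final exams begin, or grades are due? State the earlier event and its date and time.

Instruction begins: 14:35 Dec 20, 2005.
The add/drop deadline passes: 14:35 Dec 20, 2005 + 14h35m = 05:10 Dec 21, 2005.
The last day of instruction arrives: 05:10 Dec 21, 2005 + 6h30m = 11:40 Dec 21, 2005.
Final exams begin: 11:40 Dec 21, 2005 + 7h30m = 19:10 Dec 21, 2005.
The withdrawal deadline passes: 08:10 Dec 21, 2005.
Grades are due: 08:10 Dec 21, 2005 + 14h15m = 22:25 Dec 21, 2005.
Comparing: final exams begin at 19:10 Dec 21, 2005 vs grades are due at 22:25 Dec 21, 2005. Earlier: final exams begin.

Final exams begin — 19:10 on 21 December 2005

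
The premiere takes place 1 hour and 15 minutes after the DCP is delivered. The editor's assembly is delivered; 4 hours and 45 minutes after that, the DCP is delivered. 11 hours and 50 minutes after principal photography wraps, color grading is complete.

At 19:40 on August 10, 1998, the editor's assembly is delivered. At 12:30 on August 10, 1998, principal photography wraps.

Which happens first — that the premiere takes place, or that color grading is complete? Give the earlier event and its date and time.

Color grading is complete — 00:20 on August 11, 1998

The editor's assembly is delivered: 19:40 Aug 10, 1998.
The DCP is delivered: 19:40 Aug 10, 1998 + 4h45m = 00:25 Aug 11, 1998.
The premiere takes place: 00:25 Aug 11, 1998 + 1h15m = 01:40 Aug 11, 1998.
Principal photography wraps: 12:30 Aug 10, 1998.
Color grading is complete: 12:30 Aug 10, 1998 + 11h50m = 00:20 Aug 11, 1998.
Comparing: the premiere takes place at 01:40 Aug 11, 1998 vs color grading is complete at 00:20 Aug 11, 1998. Earlier: color grading is complete.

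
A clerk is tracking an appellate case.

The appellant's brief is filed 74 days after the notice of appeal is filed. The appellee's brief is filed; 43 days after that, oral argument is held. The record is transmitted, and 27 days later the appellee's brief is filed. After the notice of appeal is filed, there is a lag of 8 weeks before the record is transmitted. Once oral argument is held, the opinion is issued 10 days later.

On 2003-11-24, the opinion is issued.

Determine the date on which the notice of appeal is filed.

2003-07-11

The opinion is issued: Nov 24, 2003.
Oral argument is held: Nov 24, 2003 − 10 days = Nov 14, 2003.
The appellee's brief is filed: Nov 14, 2003 − 43 days = Oct 2, 2003.
The record is transmitted: Oct 2, 2003 − 27 days = Sep 5, 2003.
The notice of appeal is filed: Sep 5, 2003 − 8 weeks = Jul 11, 2003.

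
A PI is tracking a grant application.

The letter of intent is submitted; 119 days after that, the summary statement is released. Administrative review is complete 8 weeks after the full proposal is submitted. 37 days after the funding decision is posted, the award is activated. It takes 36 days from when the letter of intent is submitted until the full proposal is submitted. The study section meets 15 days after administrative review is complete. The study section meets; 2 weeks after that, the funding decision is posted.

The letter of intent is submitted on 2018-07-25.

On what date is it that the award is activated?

The letter of intent is submitted: Jul 25, 2018.
The full proposal is submitted: Jul 25, 2018 + 36 days = Aug 30, 2018.
Administrative review is complete: Aug 30, 2018 + 8 weeks = Oct 25, 2018.
The study section meets: Oct 25, 2018 + 15 days = Nov 9, 2018.
The funding decision is posted: Nov 9, 2018 + 2 weeks = Nov 23, 2018.
The award is activated: Nov 23, 2018 + 37 days = Dec 30, 2018.

2018-12-30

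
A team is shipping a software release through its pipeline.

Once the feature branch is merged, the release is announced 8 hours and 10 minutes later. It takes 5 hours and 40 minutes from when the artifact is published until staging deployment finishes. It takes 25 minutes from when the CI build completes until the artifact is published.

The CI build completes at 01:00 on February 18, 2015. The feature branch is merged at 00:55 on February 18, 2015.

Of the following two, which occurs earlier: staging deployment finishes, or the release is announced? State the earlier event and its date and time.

Staging deployment finishes — 07:05 on February 18, 2015

The CI build completes: 01:00 Feb 18, 2015.
The artifact is published: 01:00 Feb 18, 2015 + 25m = 01:25 Feb 18, 2015.
Staging deployment finishes: 01:25 Feb 18, 2015 + 5h40m = 07:05 Feb 18, 2015.
The feature branch is merged: 00:55 Feb 18, 2015.
The release is announced: 00:55 Feb 18, 2015 + 8h10m = 09:05 Feb 18, 2015.
Comparing: staging deployment finishes at 07:05 Feb 18, 2015 vs the release is announced at 09:05 Feb 18, 2015. Earlier: staging deployment finishes.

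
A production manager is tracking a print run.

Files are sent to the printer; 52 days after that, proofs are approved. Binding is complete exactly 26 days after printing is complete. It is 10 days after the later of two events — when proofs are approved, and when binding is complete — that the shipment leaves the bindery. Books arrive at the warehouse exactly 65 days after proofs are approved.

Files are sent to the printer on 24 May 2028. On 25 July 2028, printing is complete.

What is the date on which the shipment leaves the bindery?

30 August 2028

Files are sent to the printer: May 24, 2028.
Proofs are approved: May 24, 2028 + 52 days = Jul 15, 2028.
Printing is complete: Jul 25, 2028.
Binding is complete: Jul 25, 2028 + 26 days = Aug 20, 2028.
Both prerequisites met — proofs are approved (Jul 15, 2028), binding is complete (Aug 20, 2028); the later is Aug 20, 2028.
The shipment leaves the bindery: Aug 20, 2028 + 10 days = Aug 30, 2028.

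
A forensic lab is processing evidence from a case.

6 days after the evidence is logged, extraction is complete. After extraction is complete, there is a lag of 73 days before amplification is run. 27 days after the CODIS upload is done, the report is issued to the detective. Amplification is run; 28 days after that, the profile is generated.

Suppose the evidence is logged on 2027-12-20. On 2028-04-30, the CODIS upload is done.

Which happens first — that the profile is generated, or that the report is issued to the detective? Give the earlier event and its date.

The profile is generated — 2028-04-05

The evidence is logged: Dec 20, 2027.
Extraction is complete: Dec 20, 2027 + 6 days = Dec 26, 2027.
Amplification is run: Dec 26, 2027 + 73 days = Mar 8, 2028.
The profile is generated: Mar 8, 2028 + 28 days = Apr 5, 2028.
The CODIS upload is done: Apr 30, 2028.
The report is issued to the detective: Apr 30, 2028 + 27 days = May 27, 2028.
Comparing: the profile is generated on Apr 5, 2028 vs the report is issued to the detective on May 27, 2028. Earlier: the profile is generated.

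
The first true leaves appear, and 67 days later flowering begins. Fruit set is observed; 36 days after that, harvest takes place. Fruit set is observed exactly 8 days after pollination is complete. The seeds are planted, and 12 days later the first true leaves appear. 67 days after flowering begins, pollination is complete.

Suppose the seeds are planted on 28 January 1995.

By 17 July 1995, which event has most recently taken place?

The seeds are planted: Jan 28, 1995.
The first true leaves appear: Jan 28, 1995 + 12 days = Feb 9, 1995.
Flowering begins: Feb 9, 1995 + 67 days = Apr 17, 1995.
Pollination is complete: Apr 17, 1995 + 67 days = Jun 23, 1995.
Fruit set is observed: Jun 23, 1995 + 8 days = Jul 1, 1995.
Harvest takes place: Jul 1, 1995 + 36 days = Aug 6, 1995.
Jul 17, 1995 falls between when fruit set is observed (Jul 1, 1995) and when harvest takes place (Aug 6, 1995).

Fruit set is observed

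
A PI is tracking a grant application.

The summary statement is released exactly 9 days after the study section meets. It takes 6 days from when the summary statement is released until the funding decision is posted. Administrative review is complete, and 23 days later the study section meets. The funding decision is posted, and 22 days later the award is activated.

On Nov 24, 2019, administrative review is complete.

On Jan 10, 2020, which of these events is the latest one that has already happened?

The funding decision is posted

Administrative review is complete: Nov 24, 2019.
The study section meets: Nov 24, 2019 + 23 days = Dec 17, 2019.
The summary statement is released: Dec 17, 2019 + 9 days = Dec 26, 2019.
The funding decision is posted: Dec 26, 2019 + 6 days = Jan 1, 2020.
The award is activated: Jan 1, 2020 + 22 days = Jan 23, 2020.
Jan 10, 2020 falls between when the funding decision is posted (Jan 1, 2020) and when the award is activated (Jan 23, 2020).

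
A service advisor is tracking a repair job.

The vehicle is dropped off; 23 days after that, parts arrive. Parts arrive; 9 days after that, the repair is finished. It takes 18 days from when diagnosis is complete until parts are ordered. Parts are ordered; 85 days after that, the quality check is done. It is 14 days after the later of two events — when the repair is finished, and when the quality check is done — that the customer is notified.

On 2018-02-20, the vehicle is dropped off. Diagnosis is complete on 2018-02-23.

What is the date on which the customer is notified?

2018-06-20

The vehicle is dropped off: Feb 20, 2018.
Parts arrive: Feb 20, 2018 + 23 days = Mar 15, 2018.
The repair is finished: Mar 15, 2018 + 9 days = Mar 24, 2018.
Diagnosis is complete: Feb 23, 2018.
Parts are ordered: Feb 23, 2018 + 18 days = Mar 13, 2018.
The quality check is done: Mar 13, 2018 + 85 days = Jun 6, 2018.
Both prerequisites met — the repair is finished (Mar 24, 2018), the quality check is done (Jun 6, 2018); the later is Jun 6, 2018.
The customer is notified: Jun 6, 2018 + 14 days = Jun 20, 2018.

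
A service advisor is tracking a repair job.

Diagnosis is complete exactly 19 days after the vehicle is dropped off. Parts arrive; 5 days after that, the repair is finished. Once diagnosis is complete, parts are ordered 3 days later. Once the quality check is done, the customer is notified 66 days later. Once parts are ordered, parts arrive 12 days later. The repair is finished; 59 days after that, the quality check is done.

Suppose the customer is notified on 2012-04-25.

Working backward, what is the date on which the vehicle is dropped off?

The customer is notified: Apr 25, 2012.
The quality check is done: Apr 25, 2012 − 66 days = Feb 19, 2012.
The repair is finished: Feb 19, 2012 − 59 days = Dec 22, 2011.
Parts arrive: Dec 22, 2011 − 5 days = Dec 17, 2011.
Parts are ordered: Dec 17, 2011 − 12 days = Dec 5, 2011.
Diagnosis is complete: Dec 5, 2011 − 3 days = Dec 2, 2011.
The vehicle is dropped off: Dec 2, 2011 − 19 days = Nov 13, 2011.

2011-11-13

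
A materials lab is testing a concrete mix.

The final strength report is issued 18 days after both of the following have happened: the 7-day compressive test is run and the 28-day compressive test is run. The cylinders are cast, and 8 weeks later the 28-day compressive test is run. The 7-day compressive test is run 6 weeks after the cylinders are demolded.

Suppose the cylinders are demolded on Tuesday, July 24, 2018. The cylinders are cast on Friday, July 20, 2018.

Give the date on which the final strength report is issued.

The cylinders are demolded: Jul 24, 2018.
The 7-day compressive test is run: Jul 24, 2018 + 6 weeks = Sep 4, 2018.
The cylinders are cast: Jul 20, 2018.
The 28-day compressive test is run: Jul 20, 2018 + 8 weeks = Sep 14, 2018.
Both prerequisites met — the 7-day compressive test is run (Sep 4, 2018), the 28-day compressive test is run (Sep 14, 2018); the later is Sep 14, 2018.
The final strength report is issued: Sep 14, 2018 + 18 days = Oct 2, 2018.

Tuesday, October 2, 2018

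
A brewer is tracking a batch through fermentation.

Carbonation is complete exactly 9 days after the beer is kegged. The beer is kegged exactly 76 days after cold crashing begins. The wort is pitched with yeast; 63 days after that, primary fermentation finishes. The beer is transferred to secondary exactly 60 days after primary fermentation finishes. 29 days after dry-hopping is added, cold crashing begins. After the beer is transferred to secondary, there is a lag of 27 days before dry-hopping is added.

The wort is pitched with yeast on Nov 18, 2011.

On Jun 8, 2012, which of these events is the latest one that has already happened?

Cold crashing begins

The wort is pitched with yeast: Nov 18, 2011.
Primary fermentation finishes: Nov 18, 2011 + 63 days = Jan 20, 2012.
The beer is transferred to secondary: Jan 20, 2012 + 60 days = Mar 20, 2012.
Dry-hopping is added: Mar 20, 2012 + 27 days = Apr 16, 2012.
Cold crashing begins: Apr 16, 2012 + 29 days = May 15, 2012.
The beer is kegged: May 15, 2012 + 76 days = Jul 30, 2012.
Carbonation is complete: Jul 30, 2012 + 9 days = Aug 8, 2012.
Jun 8, 2012 falls between when cold crashing begins (May 15, 2012) and when the beer is kegged (Jul 30, 2012).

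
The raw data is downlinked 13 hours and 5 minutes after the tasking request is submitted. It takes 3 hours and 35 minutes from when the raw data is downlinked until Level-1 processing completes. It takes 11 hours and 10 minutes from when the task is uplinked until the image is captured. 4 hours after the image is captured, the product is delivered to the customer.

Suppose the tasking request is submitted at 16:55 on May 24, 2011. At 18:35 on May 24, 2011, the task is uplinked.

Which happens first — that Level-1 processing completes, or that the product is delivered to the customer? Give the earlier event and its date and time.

Level-1 processing completes — 09:35 on May 25, 2011

The tasking request is submitted: 16:55 May 24, 2011.
The raw data is downlinked: 16:55 May 24, 2011 + 13h05m = 06:00 May 25, 2011.
Level-1 processing completes: 06:00 May 25, 2011 + 3h35m = 09:35 May 25, 2011.
The task is uplinked: 18:35 May 24, 2011.
The image is captured: 18:35 May 24, 2011 + 11h10m = 05:45 May 25, 2011.
The product is delivered to the customer: 05:45 May 25, 2011 + 4h = 09:45 May 25, 2011.
Comparing: Level-1 processing completes at 09:35 May 25, 2011 vs the product is delivered to the customer at 09:45 May 25, 2011. Earlier: Level-1 processing completes.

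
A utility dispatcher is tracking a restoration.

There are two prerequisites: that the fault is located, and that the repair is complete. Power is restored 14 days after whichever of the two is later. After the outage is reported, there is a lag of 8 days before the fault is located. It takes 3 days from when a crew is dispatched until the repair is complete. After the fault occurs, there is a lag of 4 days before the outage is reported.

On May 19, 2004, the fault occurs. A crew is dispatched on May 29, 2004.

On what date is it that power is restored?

June 15, 2004

The fault occurs: May 19, 2004.
The outage is reported: May 19, 2004 + 4 days = May 23, 2004.
The fault is located: May 23, 2004 + 8 days = May 31, 2004.
A crew is dispatched: May 29, 2004.
The repair is complete: May 29, 2004 + 3 days = Jun 1, 2004.
Both prerequisites met — the fault is located (May 31, 2004), the repair is complete (Jun 1, 2004); the later is Jun 1, 2004.
Power is restored: Jun 1, 2004 + 14 days = Jun 15, 2004.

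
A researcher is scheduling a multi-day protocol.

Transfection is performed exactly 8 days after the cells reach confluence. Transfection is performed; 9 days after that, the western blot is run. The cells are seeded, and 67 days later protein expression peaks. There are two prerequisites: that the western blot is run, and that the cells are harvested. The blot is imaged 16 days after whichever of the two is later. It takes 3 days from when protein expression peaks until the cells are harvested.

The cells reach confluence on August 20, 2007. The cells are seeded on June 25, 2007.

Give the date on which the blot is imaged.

The cells reach confluence: Aug 20, 2007.
Transfection is performed: Aug 20, 2007 + 8 days = Aug 28, 2007.
The western blot is run: Aug 28, 2007 + 9 days = Sep 6, 2007.
The cells are seeded: Jun 25, 2007.
Protein expression peaks: Jun 25, 2007 + 67 days = Aug 31, 2007.
The cells are harvested: Aug 31, 2007 + 3 days = Sep 3, 2007.
Both prerequisites met — the western blot is run (Sep 6, 2007), the cells are harvested (Sep 3, 2007); the later is Sep 6, 2007.
The blot is imaged: Sep 6, 2007 + 16 days = Sep 22, 2007.

September 22, 2007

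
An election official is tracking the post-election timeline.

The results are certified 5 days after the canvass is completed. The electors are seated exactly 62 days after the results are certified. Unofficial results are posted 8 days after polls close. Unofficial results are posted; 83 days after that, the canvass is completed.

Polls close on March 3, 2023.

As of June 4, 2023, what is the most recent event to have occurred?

The canvass is completed

Polls close: Mar 3, 2023.
Unofficial results are posted: Mar 3, 2023 + 8 days = Mar 11, 2023.
The canvass is completed: Mar 11, 2023 + 83 days = Jun 2, 2023.
The results are certified: Jun 2, 2023 + 5 days = Jun 7, 2023.
The electors are seated: Jun 7, 2023 + 62 days = Aug 8, 2023.
Jun 4, 2023 falls between when the canvass is completed (Jun 2, 2023) and when the results are certified (Jun 7, 2023).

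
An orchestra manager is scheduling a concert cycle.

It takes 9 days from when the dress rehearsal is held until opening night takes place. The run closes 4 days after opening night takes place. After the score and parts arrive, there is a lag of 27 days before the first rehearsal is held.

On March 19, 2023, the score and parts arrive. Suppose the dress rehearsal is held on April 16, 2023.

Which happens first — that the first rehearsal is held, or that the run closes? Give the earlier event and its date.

The score and parts arrive: Mar 19, 2023.
The first rehearsal is held: Mar 19, 2023 + 27 days = Apr 15, 2023.
The dress rehearsal is held: Apr 16, 2023.
Opening night takes place: Apr 16, 2023 + 9 days = Apr 25, 2023.
The run closes: Apr 25, 2023 + 4 days = Apr 29, 2023.
Comparing: the first rehearsal is held on Apr 15, 2023 vs the run closes on Apr 29, 2023. Earlier: the first rehearsal is held.

The first rehearsal is held — April 15, 2023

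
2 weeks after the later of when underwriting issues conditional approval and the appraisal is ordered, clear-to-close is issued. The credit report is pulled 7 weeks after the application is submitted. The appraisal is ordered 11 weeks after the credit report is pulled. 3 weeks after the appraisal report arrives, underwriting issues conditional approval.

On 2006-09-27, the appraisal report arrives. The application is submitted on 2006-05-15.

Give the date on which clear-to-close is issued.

The appraisal report arrives: Sep 27, 2006.
Underwriting issues conditional approval: Sep 27, 2006 + 3 weeks = Oct 18, 2006.
The application is submitted: May 15, 2006.
The credit report is pulled: May 15, 2006 + 7 weeks = Jul 3, 2006.
The appraisal is ordered: Jul 3, 2006 + 11 weeks = Sep 18, 2006.
Both prerequisites met — underwriting issues conditional approval (Oct 18, 2006), the appraisal is ordered (Sep 18, 2006); the later is Oct 18, 2006.
Clear-to-close is issued: Oct 18, 2006 + 2 weeks = Nov 1, 2006.

2006-11-01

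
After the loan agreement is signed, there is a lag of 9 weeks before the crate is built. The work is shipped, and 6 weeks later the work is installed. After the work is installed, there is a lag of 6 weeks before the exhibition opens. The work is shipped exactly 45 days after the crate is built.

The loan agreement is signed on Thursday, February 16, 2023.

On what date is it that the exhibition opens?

Sunday, August 27, 2023

The loan agreement is signed: Feb 16, 2023.
The crate is built: Feb 16, 2023 + 9 weeks = Apr 20, 2023.
The work is shipped: Apr 20, 2023 + 45 days = Jun 4, 2023.
The work is installed: Jun 4, 2023 + 6 weeks = Jul 16, 2023.
The exhibition opens: Jul 16, 2023 + 6 weeks = Aug 27, 2023.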